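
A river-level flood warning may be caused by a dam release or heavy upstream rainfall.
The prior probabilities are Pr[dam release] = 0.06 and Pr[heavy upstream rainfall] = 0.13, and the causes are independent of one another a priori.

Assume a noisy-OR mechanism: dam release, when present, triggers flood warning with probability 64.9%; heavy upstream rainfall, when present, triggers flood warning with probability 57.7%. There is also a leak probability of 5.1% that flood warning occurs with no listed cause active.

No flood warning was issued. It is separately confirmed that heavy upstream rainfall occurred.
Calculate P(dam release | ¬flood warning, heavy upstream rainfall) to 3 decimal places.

P(dam release | ¬flood warning, heavy upstream rainfall) ≈ 0.022

Under noisy-OR, P(flood warning | causes) = 1 − (1−0.051)·∏(1−qᵢ) over the active causes.
For the numerator, keep only dam release=true terms: 0.140901·0.06 = 0.008454
Normalizer over all consistent configurations: 0.401427·0.94 + 0.140901·0.06 = 0.385795
Posterior = 0.008454 / 0.385795 ≈ 0.022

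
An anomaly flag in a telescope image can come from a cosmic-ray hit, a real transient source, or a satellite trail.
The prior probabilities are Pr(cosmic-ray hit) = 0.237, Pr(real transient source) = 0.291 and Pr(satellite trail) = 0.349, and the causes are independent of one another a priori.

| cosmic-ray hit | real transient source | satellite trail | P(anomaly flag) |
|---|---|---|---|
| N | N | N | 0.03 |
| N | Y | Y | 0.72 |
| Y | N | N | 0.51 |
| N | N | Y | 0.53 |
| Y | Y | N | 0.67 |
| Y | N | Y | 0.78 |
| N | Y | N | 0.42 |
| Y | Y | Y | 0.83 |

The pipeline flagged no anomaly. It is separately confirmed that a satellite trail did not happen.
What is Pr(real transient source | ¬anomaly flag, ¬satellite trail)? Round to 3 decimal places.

Sum P(¬anomaly flag|·) weighted by the priors over the 4 (cosmic-ray hit, real transient source) configurations:
  P(¬anomaly flag | ¬satellite trail) = 0.97×0.763×0.709 + 0.58×0.763×0.291 + 0.49×0.237×0.709 + 0.33×0.237×0.291
        = 0.524738 + 0.128779 + 0.082336 + 0.022759 = 0.758612
The terms with real transient source present sum to 0.151538, so
  P(real transient source | ¬anomaly flag, ¬satellite trail) = 0.151538 / 0.758612 ≈ 0.200

Pr(real transient source | ¬anomaly flag, ¬satellite trail) ≈ 0.200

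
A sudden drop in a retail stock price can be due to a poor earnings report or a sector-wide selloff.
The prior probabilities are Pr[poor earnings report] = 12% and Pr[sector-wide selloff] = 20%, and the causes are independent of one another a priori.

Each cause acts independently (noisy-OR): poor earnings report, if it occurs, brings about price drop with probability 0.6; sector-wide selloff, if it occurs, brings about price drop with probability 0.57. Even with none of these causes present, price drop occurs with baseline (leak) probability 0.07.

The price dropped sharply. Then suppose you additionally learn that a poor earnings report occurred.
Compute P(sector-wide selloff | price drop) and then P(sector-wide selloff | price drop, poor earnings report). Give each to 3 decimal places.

P(sector-wide selloff | price drop) ≈ 0.534; P(sector-wide selloff | price drop, poor earnings report) ≈ 0.251

Under noisy-OR, P(price drop | causes) = 1 − (1−0.07)·∏(1−qᵢ) over the active causes.
For the numerator, keep only sector-wide selloff=true terms: 0.105618 + 0.020161 = 0.125779
Denominator P(price drop): 0.07×0.88×0.8 + 0.6001×0.88×0.2 + 0.628×0.12×0.8 + 0.84004×0.12×0.2 = 0.235347
Posterior = 0.125779 / 0.235347 ≈ 0.534

Now condition on the additional information:
By total probability over both values of sector-wide selloff:
  P(price drop | poor earnings report) = 0.628·0.8 + 0.84004·0.2
        = 0.502400 + 0.168008 = 0.670408
Configurations with sector-wide selloff contribute 0.168008, so
  P(sector-wide selloff | price drop, poor earnings report) = 0.168008 / 0.670408 ≈ 0.251
— poor earnings report explains away the evidence for sector-wide selloff.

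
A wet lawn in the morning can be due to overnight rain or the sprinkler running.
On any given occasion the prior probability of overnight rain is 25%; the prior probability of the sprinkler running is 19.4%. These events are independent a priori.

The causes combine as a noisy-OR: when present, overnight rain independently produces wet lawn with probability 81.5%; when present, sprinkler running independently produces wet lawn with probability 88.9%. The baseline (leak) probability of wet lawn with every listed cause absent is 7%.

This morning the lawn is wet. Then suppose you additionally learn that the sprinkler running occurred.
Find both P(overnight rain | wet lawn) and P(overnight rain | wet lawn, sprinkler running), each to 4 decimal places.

P(overnight rain | wet lawn) ≈ 0.5537; P(overnight rain | wet lawn, sprinkler running) ≈ 0.2672

Under noisy-OR, P(wet lawn | causes) = 1 − (1−0.07)·∏(1−qᵢ) over the active causes.
Numerator (weight on configurations with overnight rain): 0.166832 + 0.047574 = 0.214406
The normalizing constant is 0.07·0.75·0.806 + 0.89677·0.75·0.194 + 0.82795·0.25·0.806 + 0.980902·0.25·0.194 = 0.387201
P(overnight rain | wet lawn) = 0.214406/0.387201 ≈ 0.5537

Now also conditioning on sprinkler running=true:
By total probability over both values of overnight rain:
  P(wet lawn | sprinkler running) = 0.89677×0.75 + 0.980902×0.25
        = 0.672577 + 0.245226 = 0.917803
Keeping only the overnight rain-present terms gives 0.245226, so
  P(overnight rain | wet lawn, sprinkler running) = 0.245226 / 0.917803 ≈ 0.2672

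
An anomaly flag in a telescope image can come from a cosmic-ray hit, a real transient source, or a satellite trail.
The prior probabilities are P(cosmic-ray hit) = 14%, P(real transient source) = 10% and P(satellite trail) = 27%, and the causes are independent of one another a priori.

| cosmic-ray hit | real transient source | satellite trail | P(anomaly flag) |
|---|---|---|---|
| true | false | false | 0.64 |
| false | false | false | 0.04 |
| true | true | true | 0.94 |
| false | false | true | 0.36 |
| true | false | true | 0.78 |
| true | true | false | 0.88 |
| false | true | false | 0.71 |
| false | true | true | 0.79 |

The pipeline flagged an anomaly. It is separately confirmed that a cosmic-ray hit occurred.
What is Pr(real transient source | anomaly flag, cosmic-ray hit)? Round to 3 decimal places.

Pr(real transient source | anomaly flag, cosmic-ray hit) ≈ 0.128

P(anomaly flag | cosmic-ray hit) = 0.64×0.9×0.73 + 0.78×0.9×0.27 + 0.88×0.1×0.73 + 0.94×0.1×0.27 = 0.420480 + 0.189540 + 0.064240 + 0.025380 = 0.699640
The real transient source-present share is 0.064240 + 0.025380 = 0.089620.
So P(real transient source | anomaly flag, cosmic-ray hit) = 0.089620/0.699640 ≈ 0.128.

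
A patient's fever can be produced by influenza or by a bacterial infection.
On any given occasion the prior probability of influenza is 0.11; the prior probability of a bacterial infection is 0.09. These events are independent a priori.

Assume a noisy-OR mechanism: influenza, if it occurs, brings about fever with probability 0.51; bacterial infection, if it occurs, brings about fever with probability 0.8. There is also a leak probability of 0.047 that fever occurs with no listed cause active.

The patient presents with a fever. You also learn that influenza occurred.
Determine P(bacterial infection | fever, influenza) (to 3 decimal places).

Under noisy-OR, P(fever | causes) = 1 − (1−0.047)·∏(1−qᵢ) over the active causes.
Enumerate both values of bacterial infection and weight by the priors:
  P(fever | influenza) = 0.53303·0.91 + 0.906606·0.09
        = 0.485057 + 0.081595 = 0.566652
The terms with bacterial infection present sum to 0.081595, so
  P(bacterial infection | fever, influenza) = 0.081595 / 0.566652 ≈ 0.144

P(bacterial infection | fever, influenza) ≈ 0.144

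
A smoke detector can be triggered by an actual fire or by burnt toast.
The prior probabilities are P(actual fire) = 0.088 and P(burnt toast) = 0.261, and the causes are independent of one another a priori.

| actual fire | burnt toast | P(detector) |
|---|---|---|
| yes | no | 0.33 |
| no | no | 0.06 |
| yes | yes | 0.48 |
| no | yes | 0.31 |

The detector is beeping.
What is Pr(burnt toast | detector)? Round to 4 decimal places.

Enumerate the 4 (actual fire, burnt toast) configurations and weight by the priors:
  P(detector) = 0.06×0.912×0.739 + 0.31×0.912×0.261 + 0.33×0.088×0.739 + 0.48×0.088×0.261
        = 0.040438 + 0.073790 + 0.021461 + 0.011025 = 0.146714
Keeping only the burnt toast-present terms gives 0.084815, so
  P(burnt toast | detector) = 0.084815 / 0.146714 ≈ 0.5781

Pr(burnt toast | detector) ≈ 0.5781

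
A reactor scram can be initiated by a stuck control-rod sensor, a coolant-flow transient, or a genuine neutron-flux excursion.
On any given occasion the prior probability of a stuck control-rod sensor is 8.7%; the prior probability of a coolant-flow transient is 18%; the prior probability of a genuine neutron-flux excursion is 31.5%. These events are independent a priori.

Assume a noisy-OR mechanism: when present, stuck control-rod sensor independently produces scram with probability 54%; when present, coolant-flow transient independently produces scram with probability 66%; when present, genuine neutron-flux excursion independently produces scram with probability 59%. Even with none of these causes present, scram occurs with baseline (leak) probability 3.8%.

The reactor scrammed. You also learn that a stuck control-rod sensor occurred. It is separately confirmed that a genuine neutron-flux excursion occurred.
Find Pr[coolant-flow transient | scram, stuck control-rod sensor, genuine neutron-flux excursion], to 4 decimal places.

Pr[coolant-flow transient | scram, stuck control-rod sensor, genuine neutron-flux excursion] ≈ 0.2010

Under noisy-OR, P(scram | causes) = 1 − (1−0.038)·∏(1−qᵢ) over the active causes.
P(scram | stuck control-rod sensor, genuine neutron-flux excursion) = 0.818567*0.82 + 0.938313*0.18 = 0.671225 + 0.168896 = 0.840121
Restricting to configurations with coolant-flow transient present: 0.938313*0.18 = 0.168896.
So P(coolant-flow transient | scram, stuck control-rod sensor, genuine neutron-flux excursion) = 0.168896/0.840121 ≈ 0.2010.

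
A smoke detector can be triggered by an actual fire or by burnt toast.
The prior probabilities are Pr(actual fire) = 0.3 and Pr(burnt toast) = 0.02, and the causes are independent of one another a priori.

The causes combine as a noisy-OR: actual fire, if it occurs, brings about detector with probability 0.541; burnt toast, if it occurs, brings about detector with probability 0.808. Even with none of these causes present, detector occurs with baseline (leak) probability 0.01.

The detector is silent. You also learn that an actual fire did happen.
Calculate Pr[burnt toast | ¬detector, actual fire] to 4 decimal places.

Pr[burnt toast | ¬detector, actual fire] ≈ 0.0039

Under noisy-OR, P(detector | causes) = 1 − (1−0.01)·∏(1−qᵢ) over the active causes.
P(¬detector | actual fire) = 0.45441×0.98 + 0.087247×0.02 = 0.445322 + 0.001745 = 0.447067
The burnt toast-present share is 0.087247×0.02 = 0.001745.
P(burnt toast | ¬detector, actual fire) = 0.001745 / 0.447067 ≈ 0.0039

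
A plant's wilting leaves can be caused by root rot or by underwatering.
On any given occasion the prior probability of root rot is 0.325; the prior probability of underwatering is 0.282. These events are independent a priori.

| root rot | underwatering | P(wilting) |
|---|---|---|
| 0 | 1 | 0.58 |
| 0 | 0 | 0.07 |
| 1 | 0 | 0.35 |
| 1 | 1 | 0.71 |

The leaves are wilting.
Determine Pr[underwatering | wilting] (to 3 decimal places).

Sum P(wilting|·) weighted by the priors over the 4 (root rot, underwatering) configurations:
  P(wilting) = 0.07*0.675*0.718 + 0.58*0.675*0.282 + 0.35*0.325*0.718 + 0.71*0.325*0.282
        = 0.033926 + 0.110403 + 0.081672 + 0.065071 = 0.291072
Configurations with underwatering contribute 0.175474, so
  P(underwatering | wilting) = 0.175474 / 0.291072 ≈ 0.603

Pr[underwatering | wilting] ≈ 0.603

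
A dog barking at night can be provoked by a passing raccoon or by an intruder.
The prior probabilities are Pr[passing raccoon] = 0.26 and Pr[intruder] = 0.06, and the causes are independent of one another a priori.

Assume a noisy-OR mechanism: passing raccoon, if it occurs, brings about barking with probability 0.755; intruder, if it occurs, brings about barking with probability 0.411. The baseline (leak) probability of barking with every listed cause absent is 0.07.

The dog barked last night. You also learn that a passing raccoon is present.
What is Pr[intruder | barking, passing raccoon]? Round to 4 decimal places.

Under noisy-OR, P(barking | causes) = 1 − (1−0.07)·∏(1−qᵢ) over the active causes.
P(barking | passing raccoon) = 0.77215·0.94 + 0.865796·0.06 = 0.725821 + 0.051948 = 0.777769
Restricting to configurations with intruder present: 0.865796·0.06 = 0.051948.
So P(intruder | barking, passing raccoon) = 0.051948/0.777769 ≈ 0.0668.

Pr[intruder | barking, passing raccoon] ≈ 0.0668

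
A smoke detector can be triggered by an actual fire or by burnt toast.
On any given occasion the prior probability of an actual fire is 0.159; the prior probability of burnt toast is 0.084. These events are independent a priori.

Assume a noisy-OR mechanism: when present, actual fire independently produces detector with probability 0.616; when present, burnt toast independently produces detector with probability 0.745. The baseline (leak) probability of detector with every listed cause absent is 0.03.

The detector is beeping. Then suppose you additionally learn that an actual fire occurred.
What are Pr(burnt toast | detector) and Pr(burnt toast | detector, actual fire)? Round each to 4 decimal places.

Pr(burnt toast | detector) ≈ 0.3630; Pr(burnt toast | detector, actual fire) ≈ 0.1168

Under noisy-OR, P(detector | causes) = 1 − (1−0.03)·∏(1−qᵢ) over the active causes.
P(detector) = 0.03·0.841·0.916 + 0.75265·0.841·0.084 + 0.62752·0.159·0.916 + 0.905018·0.159·0.084 = 0.023111 + 0.053170 + 0.091395 + 0.012087 = 0.179763
Of this, 0.065257 comes from 0.053170 + 0.012087 (the burnt toast=true cases).
P(burnt toast | detector) = 0.065257 / 0.179763 ≈ 0.3630

Now condition on the additional information:
P(detector | actual fire) = 0.62752×0.916 + 0.905018×0.084 = 0.574808 + 0.076022 = 0.650830
The burnt toast-present share is 0.905018×0.084 = 0.076022.
P(burnt toast | detector, actual fire) = 0.076022 / 0.650830 ≈ 0.1168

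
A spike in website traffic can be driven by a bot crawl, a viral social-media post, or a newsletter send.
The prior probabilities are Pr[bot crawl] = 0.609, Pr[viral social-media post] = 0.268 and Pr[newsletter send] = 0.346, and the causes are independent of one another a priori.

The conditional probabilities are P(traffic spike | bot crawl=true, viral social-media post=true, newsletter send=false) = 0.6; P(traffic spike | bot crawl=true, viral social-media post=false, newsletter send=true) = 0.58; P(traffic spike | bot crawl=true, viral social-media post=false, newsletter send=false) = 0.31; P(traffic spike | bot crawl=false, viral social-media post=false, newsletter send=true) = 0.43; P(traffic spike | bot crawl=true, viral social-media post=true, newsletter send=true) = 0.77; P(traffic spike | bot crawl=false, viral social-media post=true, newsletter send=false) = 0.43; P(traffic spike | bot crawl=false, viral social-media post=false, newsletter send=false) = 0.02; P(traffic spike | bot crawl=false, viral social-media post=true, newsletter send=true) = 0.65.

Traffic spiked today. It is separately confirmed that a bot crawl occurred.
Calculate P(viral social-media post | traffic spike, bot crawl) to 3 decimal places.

P(viral social-media post | traffic spike, bot crawl) ≈ 0.374

Weight on viral social-media post=true, given the evidence: 0.105163 + 0.071401 = 0.176564
Denominator P(traffic spike | bot crawl): 0.31×0.732×0.654 + 0.58×0.732×0.346 + 0.6×0.268×0.654 + 0.77×0.268×0.346 = 0.471868
Posterior = 0.176564 / 0.471868 ≈ 0.374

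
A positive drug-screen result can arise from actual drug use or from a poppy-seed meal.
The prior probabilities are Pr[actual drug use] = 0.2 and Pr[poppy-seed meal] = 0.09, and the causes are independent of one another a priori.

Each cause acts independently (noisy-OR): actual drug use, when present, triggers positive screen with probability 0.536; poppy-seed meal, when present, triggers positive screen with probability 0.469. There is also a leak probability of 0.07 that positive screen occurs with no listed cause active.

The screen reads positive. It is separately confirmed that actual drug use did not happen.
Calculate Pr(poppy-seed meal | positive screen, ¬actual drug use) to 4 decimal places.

Pr(poppy-seed meal | positive screen, ¬actual drug use) ≈ 0.4170

Under noisy-OR, P(positive screen | causes) = 1 − (1−0.07)·∏(1−qᵢ) over the active causes.
P(positive screen | ¬actual drug use) = 0.07·0.91 + 0.50617·0.09 = 0.063700 + 0.045555 = 0.109255
Of this, 0.045555 comes from 0.50617·0.09 (the poppy-seed meal=true cases).
P(poppy-seed meal | positive screen, ¬actual drug use) = 0.045555 / 0.109255 ≈ 0.4170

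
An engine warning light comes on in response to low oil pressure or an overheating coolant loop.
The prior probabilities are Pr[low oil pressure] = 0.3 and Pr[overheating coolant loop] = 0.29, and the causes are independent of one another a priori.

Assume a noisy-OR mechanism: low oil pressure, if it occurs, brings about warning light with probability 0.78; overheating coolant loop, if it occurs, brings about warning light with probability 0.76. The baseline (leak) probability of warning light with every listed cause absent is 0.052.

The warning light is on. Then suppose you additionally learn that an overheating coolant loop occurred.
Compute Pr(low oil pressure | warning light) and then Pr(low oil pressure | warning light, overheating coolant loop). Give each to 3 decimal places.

Under noisy-OR, P(warning light | causes) = 1 − (1−0.052)·∏(1−qᵢ) over the active causes.
Weight on low oil pressure=true, given the evidence: 0.168577 + 0.082645 = 0.251222
The normalizing constant is 0.052·0.7·0.71 + 0.77248·0.7·0.29 + 0.79144·0.3·0.71 + 0.949946·0.3·0.29 = 0.433879
P(low oil pressure | warning light) = 0.251222/0.433879 ≈ 0.579

Now also conditioning on overheating coolant loop=true:
P(warning light | overheating coolant loop) = 0.77248×0.7 + 0.949946×0.3 = 0.540736 + 0.284984 = 0.825720
The low oil pressure-present share is 0.949946×0.3 = 0.284984.
So P(low oil pressure | warning light, overheating coolant loop) = 0.284984/0.825720 ≈ 0.345.

Pr(low oil pressure | warning light) ≈ 0.579; Pr(low oil pressure | warning light, overheating coolant loop) ≈ 0.345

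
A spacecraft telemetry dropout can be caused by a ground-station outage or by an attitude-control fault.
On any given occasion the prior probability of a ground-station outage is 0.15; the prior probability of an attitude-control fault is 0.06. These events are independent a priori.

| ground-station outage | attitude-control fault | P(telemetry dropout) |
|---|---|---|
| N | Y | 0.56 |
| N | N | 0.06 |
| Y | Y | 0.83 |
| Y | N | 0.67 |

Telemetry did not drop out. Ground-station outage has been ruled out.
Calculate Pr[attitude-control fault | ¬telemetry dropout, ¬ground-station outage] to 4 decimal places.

P(¬telemetry dropout | ¬ground-station outage) = 0.94×0.94 + 0.44×0.06 = 0.883600 + 0.026400 = 0.910000
Restricting to configurations with attitude-control fault present: 0.44×0.06 = 0.026400.
So P(attitude-control fault | ¬telemetry dropout, ¬ground-station outage) = 0.026400/0.910000 ≈ 0.0290.

Pr[attitude-control fault | ¬telemetry dropout, ¬ground-station outage] ≈ 0.0290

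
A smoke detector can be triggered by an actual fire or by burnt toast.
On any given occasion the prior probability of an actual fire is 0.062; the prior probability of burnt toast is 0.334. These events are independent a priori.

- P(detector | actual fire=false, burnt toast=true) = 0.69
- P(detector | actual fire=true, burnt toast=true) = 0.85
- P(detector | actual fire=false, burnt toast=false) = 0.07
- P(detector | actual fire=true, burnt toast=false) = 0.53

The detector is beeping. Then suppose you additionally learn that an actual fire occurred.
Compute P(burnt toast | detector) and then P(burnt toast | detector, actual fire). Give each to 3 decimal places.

P(burnt toast | detector) ≈ 0.781; P(burnt toast | detector, actual fire) ≈ 0.446

P(detector) = 0.07·0.938·0.666 + 0.69·0.938·0.334 + 0.53·0.062·0.666 + 0.85·0.062·0.334 = 0.043730 + 0.216171 + 0.021885 + 0.017602 = 0.299388
The burnt toast-present share is 0.216171 + 0.017602 = 0.233773.
P(burnt toast | detector) = 0.233773 / 0.299388 ≈ 0.781

Now also conditioning on actual fire=true:
Weight on burnt toast=true, given the evidence: 0.85×0.334 = 0.283900
The normalizing constant is 0.53×0.666 + 0.85×0.334 = 0.636880
P(burnt toast | detector, actual fire) = 0.283900/0.636880 ≈ 0.446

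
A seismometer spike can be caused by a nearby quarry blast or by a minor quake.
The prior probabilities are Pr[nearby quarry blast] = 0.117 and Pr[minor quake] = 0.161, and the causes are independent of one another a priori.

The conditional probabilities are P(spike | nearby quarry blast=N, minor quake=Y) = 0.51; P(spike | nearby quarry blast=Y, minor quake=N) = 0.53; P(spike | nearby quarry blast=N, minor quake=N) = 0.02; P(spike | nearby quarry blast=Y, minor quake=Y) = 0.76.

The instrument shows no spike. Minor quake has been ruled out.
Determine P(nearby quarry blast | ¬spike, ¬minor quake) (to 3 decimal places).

P(¬spike | ¬minor quake) = 0.98*0.883 + 0.47*0.117 = 0.865340 + 0.054990 = 0.920330
Of this, 0.054990 comes from 0.47*0.117 (the nearby quarry blast=true cases).
Hence the posterior is 0.054990/0.920330 ≈ 0.060.

P(nearby quarry blast | ¬spike, ¬minor quake) ≈ 0.060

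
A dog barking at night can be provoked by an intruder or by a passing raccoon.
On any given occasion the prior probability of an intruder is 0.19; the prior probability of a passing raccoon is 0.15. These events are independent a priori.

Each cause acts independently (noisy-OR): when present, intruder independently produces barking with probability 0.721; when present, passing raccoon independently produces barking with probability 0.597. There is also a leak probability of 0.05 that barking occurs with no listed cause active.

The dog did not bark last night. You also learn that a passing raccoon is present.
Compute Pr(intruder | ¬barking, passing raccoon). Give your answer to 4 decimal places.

Under noisy-OR, P(barking | causes) = 1 − (1−0.05)·∏(1−qᵢ) over the active causes.
P(¬barking | passing raccoon) = 0.38285·0.81 + 0.106815·0.19 = 0.310109 + 0.020295 = 0.330404
The intruder-present share is 0.106815·0.19 = 0.020295.
So P(intruder | ¬barking, passing raccoon) = 0.020295/0.330404 ≈ 0.0614.

Pr(intruder | ¬barking, passing raccoon) ≈ 0.0614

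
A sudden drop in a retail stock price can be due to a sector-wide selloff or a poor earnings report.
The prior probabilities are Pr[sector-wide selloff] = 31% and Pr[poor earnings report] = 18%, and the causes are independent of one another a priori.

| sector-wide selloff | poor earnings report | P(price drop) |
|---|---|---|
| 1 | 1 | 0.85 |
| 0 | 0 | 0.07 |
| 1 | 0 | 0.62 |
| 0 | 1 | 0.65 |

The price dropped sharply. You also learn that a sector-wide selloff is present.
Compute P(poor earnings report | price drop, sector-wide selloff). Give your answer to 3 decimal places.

Numerator (weight on configurations with poor earnings report): 0.85×0.18 = 0.153000
Denominator P(price drop | sector-wide selloff): 0.62×0.82 + 0.85×0.18 = 0.661400
P(poor earnings report | price drop, sector-wide selloff) = 0.153000/0.661400 ≈ 0.231

P(poor earnings report | price drop, sector-wide selloff) ≈ 0.231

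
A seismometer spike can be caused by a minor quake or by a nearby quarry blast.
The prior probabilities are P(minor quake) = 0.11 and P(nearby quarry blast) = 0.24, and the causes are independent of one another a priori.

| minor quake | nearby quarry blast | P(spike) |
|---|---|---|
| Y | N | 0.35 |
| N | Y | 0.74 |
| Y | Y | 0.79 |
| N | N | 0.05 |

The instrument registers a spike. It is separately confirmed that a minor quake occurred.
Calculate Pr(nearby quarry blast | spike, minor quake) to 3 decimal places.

Pr(nearby quarry blast | spike, minor quake) ≈ 0.416

Sum P(spike|·) weighted by the priors over both values of nearby quarry blast:
  P(spike | minor quake) = 0.35×0.76 + 0.79×0.24
        = 0.266000 + 0.189600 = 0.455600
Keeping only the nearby quarry blast-present terms gives 0.189600, so
  P(nearby quarry blast | spike, minor quake) = 0.189600 / 0.455600 ≈ 0.416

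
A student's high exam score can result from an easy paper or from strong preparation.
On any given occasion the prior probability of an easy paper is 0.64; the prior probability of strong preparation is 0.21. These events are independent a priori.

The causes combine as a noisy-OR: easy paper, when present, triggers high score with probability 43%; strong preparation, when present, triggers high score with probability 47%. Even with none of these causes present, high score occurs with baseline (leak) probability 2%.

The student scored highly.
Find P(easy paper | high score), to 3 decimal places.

Under noisy-OR, P(high score | causes) = 1 − (1−0.02)·∏(1−qᵢ) over the active causes.
Enumerate the 4 (easy paper, strong preparation) configurations and weight by the priors:
  P(high score) = 0.02·0.36·0.79 + 0.4806·0.36·0.21 + 0.4414·0.64·0.79 + 0.703942·0.64·0.21
        = 0.005688 + 0.036333 + 0.223172 + 0.094610 = 0.359803
Configurations with easy paper contribute 0.317782, so
  P(easy paper | high score) = 0.317782 / 0.359803 ≈ 0.883

P(easy paper | high score) ≈ 0.883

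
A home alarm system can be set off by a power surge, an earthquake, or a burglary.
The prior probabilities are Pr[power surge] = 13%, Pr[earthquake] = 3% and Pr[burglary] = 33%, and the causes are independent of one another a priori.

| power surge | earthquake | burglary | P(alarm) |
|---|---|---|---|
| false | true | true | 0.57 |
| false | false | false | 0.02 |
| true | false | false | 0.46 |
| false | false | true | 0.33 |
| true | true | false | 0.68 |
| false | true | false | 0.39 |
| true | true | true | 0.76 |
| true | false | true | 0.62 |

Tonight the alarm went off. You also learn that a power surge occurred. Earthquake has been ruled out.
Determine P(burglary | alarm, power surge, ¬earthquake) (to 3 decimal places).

P(alarm | power surge, ¬earthquake) = 0.46×0.67 + 0.62×0.33 = 0.308200 + 0.204600 = 0.512800
Restricting to configurations with burglary present: 0.62×0.33 = 0.204600.
P(burglary | alarm, power surge, ¬earthquake) = 0.204600 / 0.512800 ≈ 0.399

P(burglary | alarm, power surge, ¬earthquake) ≈ 0.399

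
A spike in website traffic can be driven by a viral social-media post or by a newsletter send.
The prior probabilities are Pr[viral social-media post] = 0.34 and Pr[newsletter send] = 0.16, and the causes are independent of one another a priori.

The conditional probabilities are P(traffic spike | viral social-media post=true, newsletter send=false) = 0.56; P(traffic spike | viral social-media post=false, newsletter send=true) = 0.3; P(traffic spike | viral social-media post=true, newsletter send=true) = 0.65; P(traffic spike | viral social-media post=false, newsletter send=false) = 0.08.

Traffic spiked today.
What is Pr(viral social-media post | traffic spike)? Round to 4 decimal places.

Pr(viral social-media post | traffic spike) ≈ 0.7198

Weight on viral social-media post=true, given the evidence: 0.159936 + 0.035360 = 0.195296
Denominator P(traffic spike): 0.08·0.66·0.84 + 0.3·0.66·0.16 + 0.56·0.34·0.84 + 0.65·0.34·0.16 = 0.271328
Posterior = 0.195296 / 0.271328 ≈ 0.7198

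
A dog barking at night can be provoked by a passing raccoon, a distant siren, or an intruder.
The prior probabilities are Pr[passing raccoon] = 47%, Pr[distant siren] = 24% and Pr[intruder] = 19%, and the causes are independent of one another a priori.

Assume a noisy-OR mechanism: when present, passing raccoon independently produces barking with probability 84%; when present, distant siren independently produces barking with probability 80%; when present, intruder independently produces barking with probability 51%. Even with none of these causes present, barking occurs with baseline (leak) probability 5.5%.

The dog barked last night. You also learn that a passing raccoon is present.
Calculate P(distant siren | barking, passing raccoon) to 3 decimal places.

P(distant siren | barking, passing raccoon) ≈ 0.262

Under noisy-OR, P(barking | causes) = 1 − (1−0.055)·∏(1−qᵢ) over the active causes.
For the numerator, keep only distant siren=true terms: 0.188521 + 0.044924 = 0.233445
The normalizing constant is 0.8488×0.76×0.81 + 0.925912×0.76×0.19 + 0.96976×0.24×0.81 + 0.985182×0.24×0.19 = 0.889668
Posterior = 0.233445 / 0.889668 ≈ 0.262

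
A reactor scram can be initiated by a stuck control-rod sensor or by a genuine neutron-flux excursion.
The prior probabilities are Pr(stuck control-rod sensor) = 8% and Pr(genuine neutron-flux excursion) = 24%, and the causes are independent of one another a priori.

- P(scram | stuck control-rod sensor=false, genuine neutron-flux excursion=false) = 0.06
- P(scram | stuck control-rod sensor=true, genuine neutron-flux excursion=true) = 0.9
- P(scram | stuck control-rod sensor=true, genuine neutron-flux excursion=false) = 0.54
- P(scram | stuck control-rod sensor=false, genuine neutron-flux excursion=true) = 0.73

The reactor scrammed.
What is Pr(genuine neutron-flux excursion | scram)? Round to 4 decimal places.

Pr(genuine neutron-flux excursion | scram) ≈ 0.7047

Numerator (weight on configurations with genuine neutron-flux excursion): 0.161184 + 0.017280 = 0.178464
Denominator P(scram): 0.06·0.92·0.76 + 0.73·0.92·0.24 + 0.54·0.08·0.76 + 0.9·0.08·0.24 = 0.253248
P(genuine neutron-flux excursion | scram) = 0.178464/0.253248 ≈ 0.7047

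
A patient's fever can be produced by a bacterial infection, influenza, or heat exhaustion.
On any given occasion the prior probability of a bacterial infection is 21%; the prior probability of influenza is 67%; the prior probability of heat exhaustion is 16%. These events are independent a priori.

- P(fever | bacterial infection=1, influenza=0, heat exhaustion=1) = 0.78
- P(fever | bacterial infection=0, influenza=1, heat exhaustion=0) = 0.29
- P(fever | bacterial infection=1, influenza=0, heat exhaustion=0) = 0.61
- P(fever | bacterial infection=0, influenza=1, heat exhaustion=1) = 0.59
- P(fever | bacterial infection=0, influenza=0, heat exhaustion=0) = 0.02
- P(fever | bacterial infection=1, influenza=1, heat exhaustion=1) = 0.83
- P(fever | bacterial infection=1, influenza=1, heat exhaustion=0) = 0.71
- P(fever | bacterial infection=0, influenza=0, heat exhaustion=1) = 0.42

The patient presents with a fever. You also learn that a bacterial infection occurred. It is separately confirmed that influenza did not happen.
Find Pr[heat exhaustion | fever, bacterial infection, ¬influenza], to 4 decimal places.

P(fever | bacterial infection, ¬influenza) = 0.61·0.84 + 0.78·0.16 = 0.512400 + 0.124800 = 0.637200
Restricting to configurations with heat exhaustion present: 0.78·0.16 = 0.124800.
P(heat exhaustion | fever, bacterial infection, ¬influenza) = 0.124800 / 0.637200 ≈ 0.1959

Pr[heat exhaustion | fever, bacterial infection, ¬influenza] ≈ 0.1959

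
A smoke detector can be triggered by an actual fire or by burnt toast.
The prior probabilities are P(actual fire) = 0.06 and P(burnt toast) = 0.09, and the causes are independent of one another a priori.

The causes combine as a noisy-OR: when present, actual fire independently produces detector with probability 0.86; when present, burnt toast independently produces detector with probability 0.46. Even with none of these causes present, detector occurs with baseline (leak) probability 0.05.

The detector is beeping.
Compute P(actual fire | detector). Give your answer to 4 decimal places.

Under noisy-OR, P(detector | causes) = 1 − (1−0.05)·∏(1−qᵢ) over the active causes.
P(detector) = 0.05·0.94·0.91 + 0.487·0.94·0.09 + 0.867·0.06·0.91 + 0.92818·0.06·0.09 = 0.042770 + 0.041200 + 0.047338 + 0.005012 = 0.136320
The actual fire-present share is 0.047338 + 0.005012 = 0.052350.
So P(actual fire | detector) = 0.052350/0.136320 ≈ 0.3840.

P(actual fire | detector) ≈ 0.3840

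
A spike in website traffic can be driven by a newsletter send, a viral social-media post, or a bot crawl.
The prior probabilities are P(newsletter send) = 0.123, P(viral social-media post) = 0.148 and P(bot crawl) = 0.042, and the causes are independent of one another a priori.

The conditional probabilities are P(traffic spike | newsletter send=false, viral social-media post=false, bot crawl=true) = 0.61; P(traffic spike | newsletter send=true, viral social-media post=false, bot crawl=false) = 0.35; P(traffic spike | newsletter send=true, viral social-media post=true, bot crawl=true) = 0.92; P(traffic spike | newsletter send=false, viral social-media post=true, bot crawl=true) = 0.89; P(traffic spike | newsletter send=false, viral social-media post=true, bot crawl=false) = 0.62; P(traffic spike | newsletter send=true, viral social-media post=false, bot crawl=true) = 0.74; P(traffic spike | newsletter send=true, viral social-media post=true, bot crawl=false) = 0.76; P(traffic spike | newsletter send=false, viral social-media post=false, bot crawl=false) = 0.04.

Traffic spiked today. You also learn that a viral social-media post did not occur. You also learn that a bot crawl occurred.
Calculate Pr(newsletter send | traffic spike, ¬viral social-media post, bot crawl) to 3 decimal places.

Pr(newsletter send | traffic spike, ¬viral social-media post, bot crawl) ≈ 0.145

Numerator (weight on configurations with newsletter send): 0.74·0.123 = 0.091020
Denominator P(traffic spike | ¬viral social-media post, bot crawl): 0.61·0.877 + 0.74·0.123 = 0.625990
P(newsletter send | traffic spike, ¬viral social-media post, bot crawl) = 0.091020/0.625990 ≈ 0.145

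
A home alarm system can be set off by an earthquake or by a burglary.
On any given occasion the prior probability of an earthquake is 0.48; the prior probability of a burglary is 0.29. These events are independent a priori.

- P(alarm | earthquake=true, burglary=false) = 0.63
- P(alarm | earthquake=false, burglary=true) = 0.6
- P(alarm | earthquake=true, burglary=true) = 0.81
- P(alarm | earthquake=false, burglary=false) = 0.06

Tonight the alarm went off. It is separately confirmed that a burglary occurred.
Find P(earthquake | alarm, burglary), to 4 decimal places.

P(alarm | burglary) = 0.6·0.52 + 0.81·0.48 = 0.312000 + 0.388800 = 0.700800
Restricting to configurations with earthquake present: 0.81·0.48 = 0.388800.
P(earthquake | alarm, burglary) = 0.388800 / 0.700800 ≈ 0.5548

P(earthquake | alarm, burglary) ≈ 0.5548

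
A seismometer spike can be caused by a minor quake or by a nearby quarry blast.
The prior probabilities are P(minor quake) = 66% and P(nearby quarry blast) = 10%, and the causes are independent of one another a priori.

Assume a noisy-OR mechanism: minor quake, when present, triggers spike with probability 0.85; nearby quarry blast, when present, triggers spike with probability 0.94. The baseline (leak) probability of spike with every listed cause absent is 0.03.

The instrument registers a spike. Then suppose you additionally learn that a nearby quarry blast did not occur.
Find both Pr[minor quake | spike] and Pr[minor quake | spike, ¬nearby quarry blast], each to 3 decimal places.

Pr[minor quake | spike] ≈ 0.933; Pr[minor quake | spike, ¬nearby quarry blast] ≈ 0.982

Under noisy-OR, P(spike | causes) = 1 − (1−0.03)·∏(1−qᵢ) over the active causes.
Numerator (weight on configurations with minor quake): 0.507573 + 0.065424 = 0.572997
The normalizing constant is 0.03*0.34*0.9 + 0.9418*0.34*0.1 + 0.8545*0.66*0.9 + 0.99127*0.66*0.1 = 0.614198
P(minor quake | spike) = 0.572997/0.614198 ≈ 0.933

Now condition on the additional information:
Sum P(spike|·) weighted by the priors over both values of minor quake:
  P(spike | ¬nearby quarry blast) = 0.03×0.34 + 0.8545×0.66
        = 0.010200 + 0.563970 = 0.574170
Keeping only the minor quake-present terms gives 0.563970, so
  P(minor quake | spike, ¬nearby quarry blast) = 0.563970 / 0.574170 ≈ 0.982
Ruling out nearby quarry blast raises the posterior on minor quake — the flip side of explaining away.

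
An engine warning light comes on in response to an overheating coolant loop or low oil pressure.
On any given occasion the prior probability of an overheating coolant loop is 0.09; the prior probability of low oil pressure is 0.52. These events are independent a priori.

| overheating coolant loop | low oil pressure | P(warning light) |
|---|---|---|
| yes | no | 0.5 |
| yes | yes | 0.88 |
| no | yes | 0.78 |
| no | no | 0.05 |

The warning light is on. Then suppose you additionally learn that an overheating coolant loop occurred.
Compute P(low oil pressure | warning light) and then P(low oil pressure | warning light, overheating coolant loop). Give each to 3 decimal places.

P(low oil pressure | warning light) ≈ 0.904; P(low oil pressure | warning light, overheating coolant loop) ≈ 0.656

For the numerator, keep only low oil pressure=true terms: 0.369096 + 0.041184 = 0.410280
Normalizer over all consistent configurations: 0.05*0.91*0.48 + 0.78*0.91*0.52 + 0.5*0.09*0.48 + 0.88*0.09*0.52 = 0.453720
P(low oil pressure | warning light) = 0.410280/0.453720 ≈ 0.904

Now also conditioning on overheating coolant loop=true:
For the numerator, keep only low oil pressure=true terms: 0.88×0.52 = 0.457600
Normalizer over all consistent configurations: 0.5×0.48 + 0.88×0.52 = 0.697600
P(low oil pressure | warning light, overheating coolant loop) = 0.457600/0.697600 ≈ 0.656
This is intercausal reasoning (explaining away): once overheating coolant loop accounts for the warning light, low oil pressure becomes less likely.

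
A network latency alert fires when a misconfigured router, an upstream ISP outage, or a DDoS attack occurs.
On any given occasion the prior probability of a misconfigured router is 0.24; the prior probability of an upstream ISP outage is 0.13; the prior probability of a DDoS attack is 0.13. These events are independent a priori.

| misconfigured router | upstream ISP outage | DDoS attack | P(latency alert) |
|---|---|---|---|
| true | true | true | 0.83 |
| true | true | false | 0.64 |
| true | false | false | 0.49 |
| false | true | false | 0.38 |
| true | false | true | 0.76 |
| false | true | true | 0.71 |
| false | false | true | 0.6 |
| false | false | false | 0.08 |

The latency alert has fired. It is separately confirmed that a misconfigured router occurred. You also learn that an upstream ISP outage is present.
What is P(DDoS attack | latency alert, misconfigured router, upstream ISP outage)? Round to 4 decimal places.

Weight on DDoS attack=true, given the evidence: 0.83·0.13 = 0.107900
The normalizing constant is 0.64·0.87 + 0.83·0.13 = 0.664700
Posterior = 0.107900 / 0.664700 ≈ 0.1623

P(DDoS attack | latency alert, misconfigured router, upstream ISP outage) ≈ 0.1623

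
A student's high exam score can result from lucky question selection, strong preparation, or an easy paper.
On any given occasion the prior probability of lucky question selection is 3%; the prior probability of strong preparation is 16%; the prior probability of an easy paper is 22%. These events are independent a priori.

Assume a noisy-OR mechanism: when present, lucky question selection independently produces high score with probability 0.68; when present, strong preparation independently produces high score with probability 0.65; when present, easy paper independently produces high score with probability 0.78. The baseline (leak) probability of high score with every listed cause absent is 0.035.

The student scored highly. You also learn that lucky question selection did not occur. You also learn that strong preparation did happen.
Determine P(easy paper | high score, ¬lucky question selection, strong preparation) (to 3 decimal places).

Under noisy-OR, P(high score | causes) = 1 − (1−0.035)·∏(1−qᵢ) over the active causes.
Weight on easy paper=true, given the evidence: 0.925695*0.22 = 0.203653
Denominator P(high score | ¬lucky question selection, strong preparation): 0.66225*0.78 + 0.925695*0.22 = 0.720208
P(easy paper | high score, ¬lucky question selection, strong preparation) = 0.203653/0.720208 ≈ 0.283

P(easy paper | high score, ¬lucky question selection, strong preparation) ≈ 0.283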